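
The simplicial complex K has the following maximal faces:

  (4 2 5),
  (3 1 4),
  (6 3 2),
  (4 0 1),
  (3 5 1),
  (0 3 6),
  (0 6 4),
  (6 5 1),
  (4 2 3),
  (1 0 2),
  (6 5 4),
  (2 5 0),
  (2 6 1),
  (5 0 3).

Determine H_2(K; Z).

H_2 = Z.

Take the total order 0 < 1 < 2 < 3 < 4 < 5 < 6 on the vertex set. Then K (dimension 2) consists of the simplices:

  0-simplices (7): [0], [1], [2], [3], [4], [5], [6]
  1-simplices (21): [0,1], [0,2], [0,3], [0,4], [0,5], [0,6], [1,2], [1,3], [1,4], [1,5], [1,6], [2,3], [2,4], [2,5], [2,6], [3,4], [3,5], [3,6], [4,5], [4,6], [5,6]
  2-simplices (14): [0,1,2], [0,1,4], [0,2,5], [0,3,5], [0,3,6], [0,4,6], [1,2,6], [1,3,4], [1,3,5], [1,5,6], [2,3,4], [2,3,6], [2,4,5], [4,5,6]

Hence C_0 ≅ Z^7, C_1 ≅ Z^21, C_2 ≅ Z^14.

∂_1: C_1 → C_0 sends each edge [p,q] (with p < q) to q − p. For instance
  ∂[2,4] = [4] − [2].
This gives a 7×21 integer matrix of rank 6; reducing to Smith normal form yields diagonal entries (1,1,1,1,1,1).

Boundary ∂_2: C_2 → C_1 maps a triangle to the signed sum of its edges. For instance
  ∂[0,1,2] = [1,2] − [0,2] + [0,1],
  ∂[4,5,6] = [5,6] − [4,6] + [4,5].
The 21×14 boundary matrix has rank 13 and Smith normal form diag(1,1,1,1,1,1,1,1,1,1,1,1,1).

From H_k ≅ ker(∂_k) / im(∂_{k+1}) we obtain:

  H_2: rank ker ∂_2 − rank ∂_3 = (14 − 13) − 0 = 1, and there is no ∂_3, so H_2 ≅ Z.

(K is a triangulation of the torus T^2.)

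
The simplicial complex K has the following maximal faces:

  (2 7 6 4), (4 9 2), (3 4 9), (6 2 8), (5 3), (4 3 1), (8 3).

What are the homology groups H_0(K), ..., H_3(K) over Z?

H_0 ≅ Z,  H_1 ≅ Z,  H_2 = 0,  H_3 = 0.

We work with the vertex ordering 1 < 2 < 3 < 4 < 5 < 6 < 7 < 8 < 9. The simplices of K, each written with vertices in increasing order, are:

  0-simplices (9): [1], [2], [3], [4], [5], [6], [7], [8], [9]
  1-simplices (16): [1,3], [1,4], [2,4], [2,6], [2,7], [2,8], [2,9], [3,4], [3,5], [3,8], [3,9], [4,6], [4,7], [4,9], [6,7], [6,8]
  2-simplices (8): [1,3,4], [2,4,6], [2,4,7], [2,4,9], [2,6,7], [2,6,8], [3,4,9], [4,6,7]
  3-simplices (1): [2,4,6,7]

giving chain groups C_0 ≅ Z^9, C_1 ≅ Z^16, C_2 ≅ Z^8, C_3 ≅ Z^1.

The boundary map ∂_1: C_1 → C_0 maps an edge to its endpoints' difference, ∂[p,q] = q − p. For instance
  ∂[3,5] = [5] − [3].
This gives a 9×16 integer matrix of rank 8; reducing to Smith normal form yields diagonal entries (1,1,1,1,1,1,1,1).

∂_2: C_2 → C_1 sends each 2-simplex [p,q,r] to [q,r] − [p,r] + [p,q]. For instance
  ∂[3,4,9] = [4,9] − [3,9] + [3,4],
  ∂[2,4,6] = [4,6] − [2,6] + [2,4].
The resulting 16×8 matrix has rank 7, and its Smith normal form has invariant factors (1,1,1,1,1,1,1).

Boundary ∂_3: C_3 → C_2 sends each 3-simplex σ to the alternating sum Σ_i (−1)^i (σ with its i-th vertex removed). For instance
  ∂[2,4,6,7] = [4,6,7] − [2,6,7] + [2,4,7] − [2,4,6].
This gives a 8×1 integer matrix of rank 1; reducing to Smith normal form yields diagonal entries (1).

Computing H_k = (kernel of ∂_k) / (image of ∂_{k+1}):

  H_0: rank C_0 − rank ∂_1 = 9 − 8 = 1, and the invariant factors of ∂_1 are all 1, so H_0 ≅ Z.
  H_1: rank ker ∂_1 − rank ∂_2 = (16 − 8) − 7 = 1, and the invariant factors of ∂_2 are all 1, so H_1 ≅ Z.
  H_2: rank ker ∂_2 − rank ∂_3 = (8 − 7) − 1 = 0, and the invariant factors of ∂_3 are all 1, so H_2 ≅ 0.
  H_3: rank ker ∂_3 − rank ∂_4 = (1 − 1) − 0 = 0, and there is no ∂_4, so H_3 ≅ 0.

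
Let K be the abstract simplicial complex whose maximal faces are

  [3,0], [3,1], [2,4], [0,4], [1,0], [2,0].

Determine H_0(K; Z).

H_0 = Z.

Take the total order 0 < 1 < 2 < 3 < 4 on the vertex set. Then K (dimension 1) consists of the simplices:

  0-simplices (5): [0], [1], [2], [3], [4]
  1-simplices (6): [0,1], [0,2], [0,3], [0,4], [1,3], [2,4]

so the chain groups are C_0 ≅ Z^5, C_1 ≅ Z^6.

Boundary ∂_1: C_1 → C_0 is given by ∂[p,q] = [q] − [p].
The resulting 5×6 matrix has rank 4, and its Smith normal form has invariant factors (1,1,1,1).

From H_k ≅ ker(∂_k) / im(∂_{k+1}) we obtain:

  H_0: rank C_0 − rank ∂_1 = 5 − 4 = 1, and the invariant factors of ∂_1 are all 1, so H_0 = Z.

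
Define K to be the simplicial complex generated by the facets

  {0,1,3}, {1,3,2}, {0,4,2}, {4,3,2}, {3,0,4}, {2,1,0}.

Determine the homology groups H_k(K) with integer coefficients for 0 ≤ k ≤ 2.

H_0 = Z,  H_1 = 0,  H_2 = Z.

K has 5 vertices, 9 edges, 6 triangles.
rank ∂_0 = 0, rank ∂_1 = 4 ⇒ b_0 = 5 − 0 − 4 = 1; all invariant factors of ∂_1 are 1 so no torsion. So H_0 ≅ Z.
rank ∂_1 = 4, rank ∂_2 = 5 ⇒ b_1 = 9 − 4 − 5 = 0; all invariant factors of ∂_2 are 1 so no torsion. So H_1 ≅ 0.
rank ∂_2 = 5, rank ∂_3 = 0 ⇒ b_2 = 6 − 5 − 0 = 1. So H_2 ≅ Z.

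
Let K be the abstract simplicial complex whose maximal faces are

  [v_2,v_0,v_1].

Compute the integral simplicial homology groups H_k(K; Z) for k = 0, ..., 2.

H_0 ≅ Z,  H_1 = 0,  H_2 = 0.

K has 3 vertices, 3 edges, 1 triangle.
rank ∂_0 = 0, rank ∂_1 = 2 ⇒ b_0 = 3 − 0 − 2 = 1; all invariant factors of ∂_1 are 1 so no torsion. So H_0 ≅ Z.
rank ∂_1 = 2, rank ∂_2 = 1 ⇒ b_1 = 3 − 2 − 1 = 0; all invariant factors of ∂_2 are 1 so no torsion. So H_1 ≅ 0.
rank ∂_2 = 1, rank ∂_3 = 0 ⇒ b_2 = 1 − 1 − 0 = 0. So H_2 ≅ 0.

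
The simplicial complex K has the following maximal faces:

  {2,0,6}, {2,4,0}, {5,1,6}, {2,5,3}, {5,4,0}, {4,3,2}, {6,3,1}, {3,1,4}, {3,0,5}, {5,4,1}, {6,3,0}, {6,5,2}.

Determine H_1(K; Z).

H_1 = Z/2.

Order the vertices as 0 < 1 < 2 < 3 < 4 < 5 < 6. Listing each simplex with vertices in this order, K has dimension 2 with simplices:

  0-simplices (7): [0], [1], [2], [3], [4], [5], [6]
  1-simplices (18): [0,2], [0,3], [0,4], [0,5], [0,6], [1,3], [1,4], [1,5], [1,6], [2,3], [2,4], [2,5], [2,6], [3,4], [3,5], [3,6], [4,5], [5,6]
  2-simplices (12): [0,2,4], [0,2,6], [0,3,5], [0,3,6], [0,4,5], [1,3,4], [1,3,6], [1,4,5], [1,5,6], [2,3,4], [2,3,5], [2,5,6]

Hence C_0 ≅ Z^7, C_1 ≅ Z^18, C_2 ≅ Z^12.

The boundary map ∂_1: C_1 → C_0 is given by ∂[p,q] = [q] − [p].
This gives a 7×18 integer matrix of rank 6; reducing to Smith normal form yields diagonal entries (1,1,1,1,1,1).

The boundary map ∂_2: C_2 → C_1 maps a triangle to the signed sum of its edges. For instance
  ∂[0,4,5] = [4,5] − [0,5] + [0,4],
  ∂[1,3,6] = [3,6] − [1,6] + [1,3].
As a 18×12 matrix over Z this has rank 12, with invariant factors (1,1,1,1,1,1,1,1,1,1,1,2).

Computing H_k = (kernel of ∂_k) / (image of ∂_{k+1}):

  H_1: rank ker ∂_1 − rank ∂_2 = (18 − 6) − 12 = 0, and ∂_2 has invariant factor 2 > 1, so H_1 ≅ Z/2.

(K is a triangulation of the real projective plane RP^2.)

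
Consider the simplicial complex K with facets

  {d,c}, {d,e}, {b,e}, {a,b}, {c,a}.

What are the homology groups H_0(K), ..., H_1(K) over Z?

H_0 = Z,  H_1 = Z.

Take the total order a < b < c < d < e on the vertex set. Then K (dimension 1) consists of the simplices:

  0-simplices (5): a, b, c, d, e
  1-simplices (5): ab, ac, be, cd, de

Hence C_0 ≅ Z^5, C_1 ≅ Z^5.

∂_1: C_1 → C_0 is given by ∂[p,q] = [q] − [p].
This gives a 5×5 integer matrix of rank 4; reducing to Smith normal form yields diagonal entries (1,1,1,1).

Computing H_k = (kernel of ∂_k) / (image of ∂_{k+1}):

  H_0: rank C_0 − rank ∂_1 = 5 − 4 = 1, and the invariant factors of ∂_1 are all 1, so H_0 ≅ Z.
  H_1: rank ker ∂_1 − rank ∂_2 = (5 − 4) − 0 = 1, and there is no ∂_2, so H_1 ≅ Z.

As a check, the Euler characteristic is 5 − 5 = 0, which agrees with 1 − 1 = 0.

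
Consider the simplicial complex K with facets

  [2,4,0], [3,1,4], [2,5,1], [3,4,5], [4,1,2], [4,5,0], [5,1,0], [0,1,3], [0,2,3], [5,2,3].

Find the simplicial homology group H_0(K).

H_0 ≅ Z.

Fix the vertex order 0 < 1 < 2 < 3 < 4 < 5 and write every simplex with vertices in increasing order. Then dim K = 2 and the simplices of K are:

  0-simplices (6): [0], [1], [2], [3], [4], [5]
  1-simplices (15): [0,1], [0,2], [0,3], [0,4], [0,5], [1,2], [1,3], [1,4], [1,5], [2,3], [2,4], [2,5], [3,4], [3,5], [4,5]
  2-simplices (10): [0,1,3], [0,1,5], [0,2,3], [0,2,4], [0,4,5], [1,2,4], [1,2,5], [1,3,4], [2,3,5], [3,4,5]

Hence C_0 ≅ Z^6, C_1 ≅ Z^15, C_2 ≅ Z^10.

The boundary map ∂_1: C_1 → C_0 maps an edge to its endpoints' difference, ∂[p,q] = q − p. For instance
  ∂[2,4] = [4] − [2].
The 6×15 boundary matrix has rank 5 and Smith normal form diag(1,1,1,1,1).

The boundary map ∂_2: C_2 → C_1 acts by ∂[p,q,r] = [q,r] − [p,r] + [p,q]. For instance
  ∂[3,4,5] = [4,5] − [3,5] + [3,4],
  ∂[1,2,4] = [2,4] − [1,4] + [1,2].
As a 15×10 matrix over Z this has rank 10, with invariant factors (1,1,1,1,1,1,1,1,1,2).

Reading off H_k = ker ∂_k / im ∂_{k+1}:

  H_0: rank C_0 − rank ∂_1 = 6 − 5 = 1, and the invariant factors of ∂_1 are all 1, so H_0 ≅ Z.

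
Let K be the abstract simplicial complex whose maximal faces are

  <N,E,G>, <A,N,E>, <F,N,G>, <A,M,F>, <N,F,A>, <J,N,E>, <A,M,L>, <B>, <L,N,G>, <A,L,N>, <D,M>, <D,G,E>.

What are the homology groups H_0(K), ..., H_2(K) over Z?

Order the vertices as A < B < D < E < F < G < J < L < M < N. Listing each simplex with vertices in this order, K has dimension 2 with simplices:

  0-simplices (10): A, B, D, E, F, G, J, L, M, N
  1-simplices (19): AE, AF, AL, AM, AN, DE, DG, DM, EG, EJ, EN, FG, FM, FN, GL, GN, JN, LM, LN
  2-simplices (10): AEN, AFM, AFN, ALM, ALN, DEG, EGN, EJN, FGN, GLN

giving chain groups C_0 ≅ Z^10, C_1 ≅ Z^19, C_2 ≅ Z^10.

Boundary ∂_1: C_1 → C_0 maps an edge to its endpoints' difference, ∂[p,q] = q − p.
The 10×19 boundary matrix has rank 8 and Smith normal form diag(1,1,1,1,1,1,1,1).

The boundary map ∂_2: C_2 → C_1 sends each 2-simplex [p,q,r] to [q,r] − [p,r] + [p,q]. For instance
  ∂DEG = EG − DG + DE,
  ∂GLN = LN − GN + GL.
The resulting 19×10 matrix has rank 10, and its Smith normal form has invariant factors (1,1,1,1,1,1,1,1,1,1).

Now H_k = ker ∂_k / im ∂_{k+1}, so:

  H_0: rank C_0 − rank ∂_1 = 10 − 8 = 2, and the invariant factors of ∂_1 are all 1, so H_0 ≅ Z^2.
  H_1: rank ker ∂_1 − rank ∂_2 = (19 − 8) − 10 = 1, and the invariant factors of ∂_2 are all 1, so H_1 ≅ Z.
  H_2: rank ker ∂_2 − rank ∂_3 = (10 − 10) − 0 = 0, and there is no ∂_3, so H_2 ≅ 0.

H_0 ≅ Z^2,  H_1 ≅ Z,  H_2 = 0.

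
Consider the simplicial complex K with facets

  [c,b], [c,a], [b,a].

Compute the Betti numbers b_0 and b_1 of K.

b_0 = 1, b_1 = 1.

Fix the vertex order a < b < c and write every simplex with vertices in increasing order. Then dim K = 1 and the simplices of K are:

  0-simplices (3): a, b, c
  1-simplices (3): ab, ac, bc

giving chain groups C_0 ≅ Z^3, C_1 ≅ Z^3.

Boundary ∂_1: C_1 → C_0 maps an edge to its endpoints' difference, ∂[p,q] = q − p. For instance
  ∂bc = c − b.
As a 3×3 matrix over Z this has rank 2, with invariant factors (1,1).

Reading off H_k = ker ∂_k / im ∂_{k+1}:

  H_0: rank C_0 − rank ∂_1 = 3 − 2 = 1, and the invariant factors of ∂_1 are all 1, so H_0 ≅ Z.
  H_1: rank ker ∂_1 − rank ∂_2 = (3 − 2) − 0 = 1, and there is no ∂_2, so H_1 ≅ Z.

Hence the Betti numbers are b_0 = 1, b_1 = 1.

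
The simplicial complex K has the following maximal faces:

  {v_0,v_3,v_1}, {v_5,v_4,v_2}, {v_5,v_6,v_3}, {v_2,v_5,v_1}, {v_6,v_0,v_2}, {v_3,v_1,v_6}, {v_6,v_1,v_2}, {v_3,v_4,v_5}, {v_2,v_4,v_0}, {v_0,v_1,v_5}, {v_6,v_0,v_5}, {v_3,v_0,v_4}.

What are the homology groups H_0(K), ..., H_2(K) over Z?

H_0 ≅ Z,  H_1 ≅ Z/2,  H_2 = 0.

Fix the vertex order v_0 < v_1 < v_2 < v_3 < v_4 < v_5 < v_6 and write every simplex with vertices in increasing order. Then dim K = 2 and the simplices of K are:

  0-simplices (7): [v_0], [v_1], [v_2], [v_3], [v_4], [v_5], [v_6]
  1-simplices (18): (18 of them)
  2-simplices (12): (12 of them)

so the chain groups are C_0 ≅ Z^7, C_1 ≅ Z^18, C_2 ≅ Z^12.

The boundary map ∂_1: C_1 → C_0 maps an edge to its endpoints' difference, ∂[p,q] = q − p.
The 7×18 boundary matrix has rank 6 and Smith normal form diag(1,1,1,1,1,1).

The boundary map ∂_2: C_2 → C_1 maps a triangle to the signed sum of its edges. For instance
  ∂[v_1,v_2,v_6] = [v_2,v_6] − [v_1,v_6] + [v_1,v_2],
  ∂[v_1,v_2,v_5] = [v_2,v_5] − [v_1,v_5] + [v_1,v_2].
The resulting 18×12 matrix has rank 12, and its Smith normal form has invariant factors (1,1,1,1,1,1,1,1,1,1,1,2).

From H_k ≅ ker(∂_k) / im(∂_{k+1}) we obtain:

  H_0: rank C_0 − rank ∂_1 = 7 − 6 = 1, and the invariant factors of ∂_1 are all 1, so H_0 = Z.
  H_1: rank ker ∂_1 − rank ∂_2 = (18 − 6) − 12 = 0, and ∂_2 has invariant factor 2 > 1, so H_1 = Z/2.
  H_2: rank ker ∂_2 − rank ∂_3 = (12 − 12) − 0 = 0, and there is no ∂_3, so H_2 = 0.

As a check, the Euler characteristic is 7 − 18 + 12 = 1, which agrees with 1 − 0 + 0 = 1.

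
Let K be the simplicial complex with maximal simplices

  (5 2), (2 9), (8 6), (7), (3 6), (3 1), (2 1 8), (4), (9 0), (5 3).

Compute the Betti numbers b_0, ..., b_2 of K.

Fix the vertex order 0 < 1 < 2 < 3 < 4 < 5 < 6 < 7 < 8 < 9 and write every simplex with vertices in increasing order. Then dim K = 2 and the simplices of K are:

  0-simplices (10): [0], [1], [2], [3], [4], [5], [6], [7], [8], [9]
  1-simplices (10): [0,9], [1,2], [1,3], [1,8], [2,5], [2,8], [2,9], [3,5], [3,6], [6,8]
  2-simplices (1): [1,2,8]

Hence C_0 ≅ Z^10, C_1 ≅ Z^10, C_2 ≅ Z^1.

The boundary map ∂_1: C_1 → C_0 maps an edge to its endpoints' difference, ∂[p,q] = q − p. For instance
  ∂[3,6] = [6] − [3].
The 10×10 boundary matrix has rank 7 and Smith normal form diag(1,1,1,1,1,1,1).

Boundary ∂_2: C_2 → C_1 acts by ∂[p,q,r] = [q,r] − [p,r] + [p,q]. For instance
  ∂[1,2,8] = [2,8] − [1,8] + [1,2].
The 10×1 boundary matrix has rank 1 and Smith normal form diag(1).

From H_k ≅ ker(∂_k) / im(∂_{k+1}) we obtain:

  H_0: rank C_0 − rank ∂_1 = 10 − 7 = 3, and the invariant factors of ∂_1 are all 1, so H_0 ≅ Z^3.
  H_1: rank ker ∂_1 − rank ∂_2 = (10 − 7) − 1 = 2, and the invariant factors of ∂_2 are all 1, so H_1 ≅ Z^2.
  H_2: rank ker ∂_2 − rank ∂_3 = (1 − 1) − 0 = 0, and there is no ∂_3, so H_2 ≅ 0.

Hence the Betti numbers are b_0 = 3, b_1 = 2, b_2 = 0.

b_0 = 3, b_1 = 2, b_2 = 0.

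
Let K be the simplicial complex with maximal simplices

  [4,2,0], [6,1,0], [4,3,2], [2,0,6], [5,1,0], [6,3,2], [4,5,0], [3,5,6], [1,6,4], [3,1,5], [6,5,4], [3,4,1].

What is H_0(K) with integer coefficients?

We work with the vertex ordering 0 < 1 < 2 < 3 < 4 < 5 < 6. The simplices of K, each written with vertices in increasing order, are:

  0-simplices (7): [0], [1], [2], [3], [4], [5], [6]
  1-simplices (18): [0,1], [0,2], [0,4], [0,5], [0,6], [1,3], [1,4], [1,5], [1,6], [2,3], [2,4], [2,6], [3,4], [3,5], [3,6], [4,5], [4,6], [5,6]
  2-simplices (12): [0,1,5], [0,1,6], [0,2,4], [0,2,6], [0,4,5], [1,3,4], [1,3,5], [1,4,6], [2,3,4], [2,3,6], [3,5,6], [4,5,6]

Hence C_0 ≅ Z^7, C_1 ≅ Z^18, C_2 ≅ Z^12.

The boundary map ∂_1: C_1 → C_0 sends each edge [p,q] (with p < q) to q − p. For instance
  ∂[0,4] = [4] − [0].
The 7×18 boundary matrix has rank 6 and Smith normal form diag(1,1,1,1,1,1).

The boundary map ∂_2: C_2 → C_1 maps a triangle to the signed sum of its edges. For instance
  ∂[1,3,5] = [3,5] − [1,5] + [1,3],
  ∂[4,5,6] = [5,6] − [4,6] + [4,5].
The 18×12 boundary matrix has rank 12 and Smith normal form diag(1,1,1,1,1,1,1,1,1,1,1,2).

Reading off H_k = ker ∂_k / im ∂_{k+1}:

  H_0: rank C_0 − rank ∂_1 = 7 − 6 = 1, and the invariant factors of ∂_1 are all 1, so H_0 = Z.

H_0 = Z.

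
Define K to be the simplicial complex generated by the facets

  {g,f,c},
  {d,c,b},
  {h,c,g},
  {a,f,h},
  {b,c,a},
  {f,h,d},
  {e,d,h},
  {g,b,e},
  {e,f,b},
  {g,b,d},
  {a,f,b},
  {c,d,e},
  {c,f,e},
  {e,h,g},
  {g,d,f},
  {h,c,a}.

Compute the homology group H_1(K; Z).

H_1 ≅ Z^2.

Fix the vertex order a < b < c < d < e < f < g < h and write every simplex with vertices in increasing order. Then dim K = 2 and the simplices of K are:

  0-simplices (8): a, b, c, d, e, f, g, h
  1-simplices (24): ab, ac, af, ah, bc, bd, be, bf, bg, cd, ce, cf, cg, ch, de, df, dg, dh, ef, eg, eh, fg, fh, gh
  2-simplices (16): abc, abf, ach, afh, bcd, bdg, bef, beg, cde, cef, cfg, cgh, deh, dfg, dfh, egh

Hence C_0 ≅ Z^8, C_1 ≅ Z^24, C_2 ≅ Z^16.

Boundary ∂_1: C_1 → C_0 sends each edge [p,q] (with p < q) to q − p.
The 8×24 boundary matrix has rank 7 and Smith normal form diag(1,1,1,1,1,1,1).

Boundary ∂_2: C_2 → C_1 maps a triangle to the signed sum of its edges. For instance
  ∂abc = bc − ac + ab,
  ∂cde = de − ce + cd.
As a 24×16 matrix over Z this has rank 15, with invariant factors (1,1,1,1,1,1,1,1,1,1,1,1,1,1,1).

Now H_k = ker ∂_k / im ∂_{k+1}, so:

  H_1: rank ker ∂_1 − rank ∂_2 = (24 − 7) − 15 = 2, and the invariant factors of ∂_2 are all 1, so H_1 ≅ Z^2.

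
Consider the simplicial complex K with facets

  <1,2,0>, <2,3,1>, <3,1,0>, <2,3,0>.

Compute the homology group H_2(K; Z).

Order the vertices as 0 < 1 < 2 < 3. Listing each simplex with vertices in this order, K has dimension 2 with simplices:

  0-simplices (4): [0], [1], [2], [3]
  1-simplices (6): [0,1], [0,2], [0,3], [1,2], [1,3], [2,3]
  2-simplices (4): [0,1,2], [0,1,3], [0,2,3], [1,2,3]

giving chain groups C_0 ≅ Z^4, C_1 ≅ Z^6, C_2 ≅ Z^4.

Boundary ∂_1: C_1 → C_0 maps an edge to its endpoints' difference, ∂[p,q] = q − p.
This gives a 4×6 integer matrix of rank 3; reducing to Smith normal form yields diagonal entries (1,1,1).

Boundary ∂_2: C_2 → C_1 acts by ∂[p,q,r] = [q,r] − [p,r] + [p,q]. For instance
  ∂[0,1,2] = [1,2] − [0,2] + [0,1],
  ∂[0,1,3] = [1,3] − [0,3] + [0,1].
As a 6×4 matrix over Z this has rank 3, with invariant factors (1,1,1).

Reading off H_k = ker ∂_k / im ∂_{k+1}:

  H_2: rank ker ∂_2 − rank ∂_3 = (4 − 3) − 0 = 1, and there is no ∂_3, so H_2 ≅ Z.

H_2 = Z.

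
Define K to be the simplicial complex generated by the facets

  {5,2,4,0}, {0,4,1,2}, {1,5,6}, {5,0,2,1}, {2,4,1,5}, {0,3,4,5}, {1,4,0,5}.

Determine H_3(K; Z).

Take the total order 0 < 1 < 2 < 3 < 4 < 5 < 6 on the vertex set. Then K (dimension 3) consists of the simplices:

  0-simplices (7): [0], [1], [2], [3], [4], [5], [6]
  1-simplices (15): [0,1], [0,2], [0,3], [0,4], [0,5], [1,2], [1,4], [1,5], [1,6], [2,4], [2,5], [3,4], [3,5], [4,5], [5,6]
  2-simplices (14): [0,1,2], [0,1,4], [0,1,5], [0,2,4], [0,2,5], [0,3,4], [0,3,5], [0,4,5], [1,2,4], [1,2,5], [1,4,5], [1,5,6], [2,4,5], [3,4,5]
  3-simplices (6): [0,1,2,4], [0,1,2,5], [0,1,4,5], [0,2,4,5], [0,3,4,5], [1,2,4,5]

giving chain groups C_0 ≅ Z^7, C_1 ≅ Z^15, C_2 ≅ Z^14, C_3 ≅ Z^6.

Boundary ∂_1: C_1 → C_0 sends each edge [p,q] (with p < q) to q − p.
The 7×15 boundary matrix has rank 6 and Smith normal form diag(1,1,1,1,1,1).

∂_2: C_2 → C_1 maps a triangle to the signed sum of its edges. For instance
  ∂[3,4,5] = [4,5] − [3,5] + [3,4],
  ∂[0,1,4] = [1,4] − [0,4] + [0,1].
The 15×14 boundary matrix has rank 9 and Smith normal form diag(1,1,1,1,1,1,1,1,1).

Boundary ∂_3: C_3 → C_2 sends each 3-simplex σ to the alternating sum Σ_i (−1)^i (σ with its i-th vertex removed). For instance
  ∂[0,2,4,5] = [2,4,5] − [0,4,5] + [0,2,5] − [0,2,4],
  ∂[1,2,4,5] = [2,4,5] − [1,4,5] + [1,2,5] − [1,2,4].
The resulting 14×6 matrix has rank 5, and its Smith normal form has invariant factors (1,1,1,1,1).

Computing H_k = (kernel of ∂_k) / (image of ∂_{k+1}):

  H_3: rank ker ∂_3 − rank ∂_4 = (6 − 5) − 0 = 1, and there is no ∂_4, so H_3 ≅ Z.

H_3 ≅ Z.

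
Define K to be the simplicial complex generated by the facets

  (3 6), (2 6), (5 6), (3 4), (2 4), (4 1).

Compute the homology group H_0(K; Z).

H_0 ≅ Z.

Take the total order 1 < 2 < 3 < 4 < 5 < 6 on the vertex set. Then K (dimension 1) consists of the simplices:

  0-simplices (6): [1], [2], [3], [4], [5], [6]
  1-simplices (6): [1,4], [2,4], [2,6], [3,4], [3,6], [5,6]

giving chain groups C_0 ≅ Z^6, C_1 ≅ Z^6.

∂_1: C_1 → C_0 is given by ∂[p,q] = [q] − [p].
The 6×6 boundary matrix has rank 5 and Smith normal form diag(1,1,1,1,1).

Now H_k = ker ∂_k / im ∂_{k+1}, so:

  H_0: rank C_0 − rank ∂_1 = 6 − 5 = 1, and the invariant factors of ∂_1 are all 1, so H_0 = Z.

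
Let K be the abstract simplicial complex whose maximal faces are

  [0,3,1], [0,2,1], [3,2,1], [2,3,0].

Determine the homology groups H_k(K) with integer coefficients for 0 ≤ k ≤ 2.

H_0 = Z,  H_1 = 0,  H_2 = Z.

Fix the vertex order 0 < 1 < 2 < 3 and write every simplex with vertices in increasing order. Then dim K = 2 and the simplices of K are:

  0-simplices (4): [0], [1], [2], [3]
  1-simplices (6): [0,1], [0,2], [0,3], [1,2], [1,3], [2,3]
  2-simplices (4): [0,1,2], [0,1,3], [0,2,3], [1,2,3]

giving chain groups C_0 ≅ Z^4, C_1 ≅ Z^6, C_2 ≅ Z^4.

The boundary map ∂_1: C_1 → C_0 maps an edge to its endpoints' difference, ∂[p,q] = q − p.
As a 4×6 matrix over Z this has rank 3, with invariant factors (1,1,1).

∂_2: C_2 → C_1 maps a triangle to the signed sum of its edges. For instance
  ∂[1,2,3] = [2,3] − [1,3] + [1,2],
  ∂[0,1,3] = [1,3] − [0,3] + [0,1].
The resulting 6×4 matrix has rank 3, and its Smith normal form has invariant factors (1,1,1).

From H_k ≅ ker(∂_k) / im(∂_{k+1}) we obtain:

  H_0: rank C_0 − rank ∂_1 = 4 − 3 = 1, and the invariant factors of ∂_1 are all 1, so H_0 = Z.
  H_1: rank ker ∂_1 − rank ∂_2 = (6 − 3) − 3 = 0, and the invariant factors of ∂_2 are all 1, so H_1 = 0.
  H_2: rank ker ∂_2 − rank ∂_3 = (4 − 3) − 0 = 1, and there is no ∂_3, so H_2 = Z.

As a check, the Euler characteristic is 4 − 6 + 4 = 2, which agrees with 1 − 0 + 1 = 2.
(K is a triangulation of the 2-sphere S^2.)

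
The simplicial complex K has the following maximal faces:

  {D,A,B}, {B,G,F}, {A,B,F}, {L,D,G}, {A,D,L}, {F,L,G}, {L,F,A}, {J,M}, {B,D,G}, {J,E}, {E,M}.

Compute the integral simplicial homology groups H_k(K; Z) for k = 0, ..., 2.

H_0 ≅ Z^2,  H_1 ≅ Z,  H_2 ≅ Z.

Order the vertices as A < B < D < E < F < G < J < L < M. Listing each simplex with vertices in this order, K has dimension 2 with simplices:

  0-simplices (9): A, B, D, E, F, G, J, L, M
  1-simplices (15): AB, AD, AF, AL, BD, BF, BG, DG, DL, EJ, EM, FG, FL, GL, JM
  2-simplices (8): ABD, ABF, ADL, AFL, BDG, BFG, DGL, FGL

giving chain groups C_0 ≅ Z^9, C_1 ≅ Z^15, C_2 ≅ Z^8.

Boundary ∂_1: C_1 → C_0 is given by ∂[p,q] = [q] − [p]. For instance
  ∂BG = G − B.
The resulting 9×15 matrix has rank 7, and its Smith normal form has invariant factors (1,1,1,1,1,1,1).

∂_2: C_2 → C_1 maps a triangle to the signed sum of its edges. For instance
  ∂ABF = BF − AF + AB,
  ∂BDG = DG − BG + BD.
The resulting 15×8 matrix has rank 7, and its Smith normal form has invariant factors (1,1,1,1,1,1,1).

Now H_k = ker ∂_k / im ∂_{k+1}, so:

  H_0: rank C_0 − rank ∂_1 = 9 − 7 = 2, and the invariant factors of ∂_1 are all 1, so H_0 = Z^2.
  H_1: rank ker ∂_1 − rank ∂_2 = (15 − 7) − 7 = 1, and the invariant factors of ∂_2 are all 1, so H_1 = Z.
  H_2: rank ker ∂_2 − rank ∂_3 = (8 − 7) − 0 = 1, and there is no ∂_3, so H_2 = Z.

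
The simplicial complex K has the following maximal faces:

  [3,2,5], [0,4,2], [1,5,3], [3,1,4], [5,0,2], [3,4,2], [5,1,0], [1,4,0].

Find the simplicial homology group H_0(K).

H_0 = Z.

Fix the vertex order 0 < 1 < 2 < 3 < 4 < 5 and write every simplex with vertices in increasing order. Then dim K = 2 and the simplices of K are:

  0-simplices (6): [0], [1], [2], [3], [4], [5]
  1-simplices (12): [0,1], [0,2], [0,4], [0,5], [1,3], [1,4], [1,5], [2,3], [2,4], [2,5], [3,4], [3,5]
  2-simplices (8): [0,1,4], [0,1,5], [0,2,4], [0,2,5], [1,3,4], [1,3,5], [2,3,4], [2,3,5]

giving chain groups C_0 ≅ Z^6, C_1 ≅ Z^12, C_2 ≅ Z^8.

Boundary ∂_1: C_1 → C_0 is given by ∂[p,q] = [q] − [p].
As a 6×12 matrix over Z this has rank 5, with invariant factors (1,1,1,1,1).

Boundary ∂_2: C_2 → C_1 sends each 2-simplex [p,q,r] to [q,r] − [p,r] + [p,q]. For instance
  ∂[1,3,5] = [3,5] − [1,5] + [1,3],
  ∂[2,3,5] = [3,5] − [2,5] + [2,3].
As a 12×8 matrix over Z this has rank 7, with invariant factors (1,1,1,1,1,1,1).

Reading off H_k = ker ∂_k / im ∂_{k+1}:

  H_0: rank C_0 − rank ∂_1 = 6 − 5 = 1, and the invariant factors of ∂_1 are all 1, so H_0 = Z.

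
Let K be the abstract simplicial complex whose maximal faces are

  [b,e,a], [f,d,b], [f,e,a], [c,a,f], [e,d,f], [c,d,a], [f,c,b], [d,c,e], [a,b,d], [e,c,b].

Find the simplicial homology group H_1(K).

Order the vertices as a < b < c < d < e < f. Listing each simplex with vertices in this order, K has dimension 2 with simplices:

  0-simplices (6): a, b, c, d, e, f
  1-simplices (15): ab, ac, ad, ae, af, bc, bd, be, bf, cd, ce, cf, de, df, ef
  2-simplices (10): abd, abe, acd, acf, aef, bce, bcf, bdf, cde, def

Hence C_0 ≅ Z^6, C_1 ≅ Z^15, C_2 ≅ Z^10.

The boundary map ∂_1: C_1 → C_0 is given by ∂[p,q] = [q] − [p].
The 6×15 boundary matrix has rank 5 and Smith normal form diag(1,1,1,1,1).

∂_2: C_2 → C_1 sends each 2-simplex [p,q,r] to [q,r] − [p,r] + [p,q]. For instance
  ∂bdf = df − bf + bd,
  ∂bce = ce − be + bc.
This gives a 15×10 integer matrix of rank 10; reducing to Smith normal form yields diagonal entries (1,1,1,1,1,1,1,1,1,2).

Computing H_k = (kernel of ∂_k) / (image of ∂_{k+1}):

  H_1: rank ker ∂_1 − rank ∂_2 = (15 − 5) − 10 = 0, and ∂_2 has invariant factor 2 > 1, so H_1 = Z/2Z.

H_1 = Z/2Z.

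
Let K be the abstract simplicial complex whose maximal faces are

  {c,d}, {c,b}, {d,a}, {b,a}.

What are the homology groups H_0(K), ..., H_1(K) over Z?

Fix the vertex order a < b < c < d and write every simplex with vertices in increasing order. Then dim K = 1 and the simplices of K are:

  0-simplices (4): a, b, c, d
  1-simplices (4): ab, ad, bc, cd

giving chain groups C_0 ≅ Z^4, C_1 ≅ Z^4.

Boundary ∂_1: C_1 → C_0 maps an edge to its endpoints' difference, ∂[p,q] = q − p.
As a 4×4 matrix over Z this has rank 3, with invariant factors (1,1,1).

Now H_k = ker ∂_k / im ∂_{k+1}, so:

  H_0: rank C_0 − rank ∂_1 = 4 − 3 = 1, and the invariant factors of ∂_1 are all 1, so H_0 ≅ Z.
  H_1: rank ker ∂_1 − rank ∂_2 = (4 − 3) − 0 = 1, and there is no ∂_2, so H_1 ≅ Z.

As a check, the Euler characteristic is 4 − 4 = 0, which agrees with 1 − 1 = 0.

H_0 ≅ Z,  H_1 ≅ Z.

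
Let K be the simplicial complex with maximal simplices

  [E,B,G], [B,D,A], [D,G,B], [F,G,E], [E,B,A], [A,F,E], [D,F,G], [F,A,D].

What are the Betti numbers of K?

b_0 = 1, b_1 = 0, b_2 = 1.

Take the total order A < B < D < E < F < G on the vertex set. Then K (dimension 2) consists of the simplices:

  0-simplices (6): A, B, D, E, F, G
  1-simplices (12): AB, AD, AE, AF, BD, BE, BG, DF, DG, EF, EG, FG
  2-simplices (8): ABD, ABE, ADF, AEF, BDG, BEG, DFG, EFG

so the chain groups are C_0 ≅ Z^6, C_1 ≅ Z^12, C_2 ≅ Z^8.

The boundary map ∂_1: C_1 → C_0 is given by ∂[p,q] = [q] − [p].
As a 6×12 matrix over Z this has rank 5, with invariant factors (1,1,1,1,1).

Boundary ∂_2: C_2 → C_1 maps a triangle to the signed sum of its edges. For instance
  ∂ABE = BE − AE + AB,
  ∂BDG = DG − BG + BD.
This gives a 12×8 integer matrix of rank 7; reducing to Smith normal form yields diagonal entries (1,1,1,1,1,1,1).

Reading off H_k = ker ∂_k / im ∂_{k+1}:

  H_0: rank C_0 − rank ∂_1 = 6 − 5 = 1, and the invariant factors of ∂_1 are all 1, so H_0 = Z.
  H_1: rank ker ∂_1 − rank ∂_2 = (12 − 5) − 7 = 0, and the invariant factors of ∂_2 are all 1, so H_1 = 0.
  H_2: rank ker ∂_2 − rank ∂_3 = (8 − 7) − 0 = 1, and there is no ∂_3, so H_2 = Z.

Hence the Betti numbers are b_0 = 1, b_1 = 0, b_2 = 1.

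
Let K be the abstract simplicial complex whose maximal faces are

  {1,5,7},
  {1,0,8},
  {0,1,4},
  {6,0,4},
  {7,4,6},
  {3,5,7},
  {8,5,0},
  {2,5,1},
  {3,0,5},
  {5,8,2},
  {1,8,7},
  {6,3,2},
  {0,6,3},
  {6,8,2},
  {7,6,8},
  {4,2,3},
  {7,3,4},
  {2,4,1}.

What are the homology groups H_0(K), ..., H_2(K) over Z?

H_0 = Z,  H_1 = Z ⊕ Z/2,  H_2 = 0.

We work with the vertex ordering 0 < 1 < 2 < 3 < 4 < 5 < 6 < 7 < 8. The simplices of K, each written with vertices in increasing order, are:

  0-simplices (9): [0], [1], [2], [3], [4], [5], [6], [7], [8]
  1-simplices (27): (27 of them)
  2-simplices (18): [0,1,4], [0,1,8], [0,3,5], [0,3,6], [0,4,6], [0,5,8], [1,2,4], [1,2,5], [1,5,7], [1,7,8], [2,3,4], [2,3,6], [2,5,8], [2,6,8], [3,4,7], [3,5,7], [4,6,7], [6,7,8]

giving chain groups C_0 ≅ Z^9, C_1 ≅ Z^27, C_2 ≅ Z^18.

Boundary ∂_1: C_1 → C_0 is given by ∂[p,q] = [q] − [p]. For instance
  ∂[3,7] = [7] − [3].
As a 9×27 matrix over Z this has rank 8, with invariant factors (1,1,1,1,1,1,1,1).

The boundary map ∂_2: C_2 → C_1 acts by ∂[p,q,r] = [q,r] − [p,r] + [p,q]. For instance
  ∂[0,1,8] = [1,8] − [0,8] + [0,1],
  ∂[1,2,4] = [2,4] − [1,4] + [1,2].
The resulting 27×18 matrix has rank 18, and its Smith normal form has invariant factors (1,1,1,1,1,1,1,1,1,1,1,1,1,1,1,1,1,2).

Reading off H_k = ker ∂_k / im ∂_{k+1}:

  H_0: rank C_0 − rank ∂_1 = 9 − 8 = 1, and the invariant factors of ∂_1 are all 1, so H_0 = Z.
  H_1: rank ker ∂_1 − rank ∂_2 = (27 − 8) − 18 = 1, and ∂_2 has invariant factor 2 > 1, so H_1 = Z ⊕ Z/2.
  H_2: rank ker ∂_2 − rank ∂_3 = (18 − 18) − 0 = 0, and there is no ∂_3, so H_2 = 0.

As a check, the Euler characteristic is 9 − 27 + 18 = 0, which agrees with 1 − 1 + 0 = 0.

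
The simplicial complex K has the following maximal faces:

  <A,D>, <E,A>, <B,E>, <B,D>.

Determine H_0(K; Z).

Fix the vertex order A < B < D < E and write every simplex with vertices in increasing order. Then dim K = 1 and the simplices of K are:

  0-simplices (4): A, B, D, E
  1-simplices (4): AD, AE, BD, BE

Hence C_0 ≅ Z^4, C_1 ≅ Z^4.

The boundary map ∂_1: C_1 → C_0 is given by ∂[p,q] = [q] − [p]. For instance
  ∂AD = D − A.
The 4×4 boundary matrix has rank 3 and Smith normal form diag(1,1,1).

Computing H_k = (kernel of ∂_k) / (image of ∂_{k+1}):

  H_0: rank C_0 − rank ∂_1 = 4 − 3 = 1, and the invariant factors of ∂_1 are all 1, so H_0 ≅ Z.

H_0 = Z.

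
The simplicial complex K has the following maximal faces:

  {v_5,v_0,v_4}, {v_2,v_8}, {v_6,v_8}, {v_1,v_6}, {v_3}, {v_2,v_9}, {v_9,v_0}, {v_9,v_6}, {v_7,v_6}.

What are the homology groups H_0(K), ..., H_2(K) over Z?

Fix the vertex order v_0 < v_1 < v_2 < v_3 < v_4 < v_5 < v_6 < v_7 < v_8 < v_9 and write every simplex with vertices in increasing order. Then dim K = 2 and the simplices of K are:

  0-simplices (10): [v_0], [v_1], [v_2], [v_3], [v_4], [v_5], [v_6], [v_7], [v_8], [v_9]
  1-simplices (10): [v_0,v_4], [v_0,v_5], [v_0,v_9], [v_1,v_6], [v_2,v_8], [v_2,v_9], [v_4,v_5], [v_6,v_7], [v_6,v_8], [v_6,v_9]
  2-simplices (1): [v_0,v_4,v_5]

so the chain groups are C_0 ≅ Z^10, C_1 ≅ Z^10, C_2 ≅ Z^1.

∂_1: C_1 → C_0 is given by ∂[p,q] = [q] − [p].
The resulting 10×10 matrix has rank 8, and its Smith normal form has invariant factors (1,1,1,1,1,1,1,1).

Boundary ∂_2: C_2 → C_1 maps a triangle to the signed sum of its edges. For instance
  ∂[v_0,v_4,v_5] = [v_4,v_5] − [v_0,v_5] + [v_0,v_4].
This gives a 10×1 integer matrix of rank 1; reducing to Smith normal form yields diagonal entries (1).

From H_k ≅ ker(∂_k) / im(∂_{k+1}) we obtain:

  H_0: rank C_0 − rank ∂_1 = 10 − 8 = 2, and the invariant factors of ∂_1 are all 1, so H_0 = Z^2.
  H_1: rank ker ∂_1 − rank ∂_2 = (10 − 8) − 1 = 1, and the invariant factors of ∂_2 are all 1, so H_1 = Z.
  H_2: rank ker ∂_2 − rank ∂_3 = (1 − 1) − 0 = 0, and there is no ∂_3, so H_2 = 0.

H_0 = Z^2,  H_1 = Z,  H_2 = 0.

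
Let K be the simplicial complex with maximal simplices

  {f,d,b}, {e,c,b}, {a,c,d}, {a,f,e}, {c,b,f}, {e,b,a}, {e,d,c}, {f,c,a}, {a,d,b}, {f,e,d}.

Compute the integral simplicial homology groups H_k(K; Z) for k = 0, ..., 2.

H_0 = Z,  H_1 = Z/2,  H_2 = 0.

Take the total order a < b < c < d < e < f on the vertex set. Then K (dimension 2) consists of the simplices:

  0-simplices (6): a, b, c, d, e, f
  1-simplices (15): ab, ac, ad, ae, af, bc, bd, be, bf, cd, ce, cf, de, df, ef
  2-simplices (10): abd, abe, acd, acf, aef, bce, bcf, bdf, cde, def

Hence C_0 ≅ Z^6, C_1 ≅ Z^15, C_2 ≅ Z^10.

∂_1: C_1 → C_0 maps an edge to its endpoints' difference, ∂[p,q] = q − p.
The resulting 6×15 matrix has rank 5, and its Smith normal form has invariant factors (1,1,1,1,1).

The boundary map ∂_2: C_2 → C_1 maps a triangle to the signed sum of its edges. For instance
  ∂def = ef − df + de,
  ∂aef = ef − af + ae.
This gives a 15×10 integer matrix of rank 10; reducing to Smith normal form yields diagonal entries (1,1,1,1,1,1,1,1,1,2).

Reading off H_k = ker ∂_k / im ∂_{k+1}:

  H_0: rank C_0 − rank ∂_1 = 6 − 5 = 1, and the invariant factors of ∂_1 are all 1, so H_0 = Z.
  H_1: rank ker ∂_1 − rank ∂_2 = (15 − 5) − 10 = 0, and ∂_2 has invariant factor 2 > 1, so H_1 = Z/2.
  H_2: rank ker ∂_2 − rank ∂_3 = (10 − 10) − 0 = 0, and there is no ∂_3, so H_2 = 0.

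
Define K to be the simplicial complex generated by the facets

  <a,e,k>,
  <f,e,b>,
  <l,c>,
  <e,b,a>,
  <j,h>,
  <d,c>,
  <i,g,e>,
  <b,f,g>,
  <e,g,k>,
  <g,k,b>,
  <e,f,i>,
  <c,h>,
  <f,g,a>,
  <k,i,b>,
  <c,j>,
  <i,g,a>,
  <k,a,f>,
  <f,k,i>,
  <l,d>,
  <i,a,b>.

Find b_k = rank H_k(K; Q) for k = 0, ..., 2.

Take the total order a < b < c < d < e < f < g < h < i < j < k < l on the vertex set. Then K (dimension 2) consists of the simplices:

  0-simplices (12): a, b, c, d, e, f, g, h, i, j, k, l
  1-simplices (27): ab, ae, af, ag, ai, ak, be, bf, bg, bi, bk, cd, ch, cj, cl, dl, ef, eg, ei, ek, fg, fi, fk, gi, gk, hj, ik
  2-simplices (14): abe, abi, aek, afg, afk, agi, bef, bfg, bgk, bik, efi, egi, egk, fik

Hence C_0 ≅ Z^12, C_1 ≅ Z^27, C_2 ≅ Z^14.

The boundary map ∂_1: C_1 → C_0 sends each edge [p,q] (with p < q) to q − p.
The resulting 12×27 matrix has rank 10, and its Smith normal form has invariant factors (1,1,1,1,1,1,1,1,1,1).

Boundary ∂_2: C_2 → C_1 maps a triangle to the signed sum of its edges. For instance
  ∂egi = gi − ei + eg,
  ∂agi = gi − ai + ag.
The resulting 27×14 matrix has rank 13, and its Smith normal form has invariant factors (1,1,1,1,1,1,1,1,1,1,1,1,1).

From H_k ≅ ker(∂_k) / im(∂_{k+1}) we obtain:

  H_0: rank C_0 − rank ∂_1 = 12 − 10 = 2, and the invariant factors of ∂_1 are all 1, so H_0 = Z^2.
  H_1: rank ker ∂_1 − rank ∂_2 = (27 − 10) − 13 = 4, and the invariant factors of ∂_2 are all 1, so H_1 = Z^4.
  H_2: rank ker ∂_2 − rank ∂_3 = (14 − 13) − 0 = 1, and there is no ∂_3, so H_2 = Z.

As a check, the Euler characteristic is 12 − 27 + 14 = -1, which agrees with 2 − 4 + 1 = -1.

Hence the Betti numbers are b_0 = 2, b_1 = 4, b_2 = 1.

b_0 = 2, b_1 = 4, b_2 = 1.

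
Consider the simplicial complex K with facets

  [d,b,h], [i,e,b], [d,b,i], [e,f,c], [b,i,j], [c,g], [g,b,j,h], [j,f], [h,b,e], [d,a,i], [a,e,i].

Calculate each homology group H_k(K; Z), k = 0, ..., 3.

Fix the vertex order a < b < c < d < e < f < g < h < i < j and write every simplex with vertices in increasing order. Then dim K = 3 and the simplices of K are:

  0-simplices (10): a, b, c, d, e, f, g, h, i, j
  1-simplices (22): ad, ae, ai, bd, be, bg, bh, bi, bj, ce, cf, cg, dh, di, ef, eh, ei, fj, gh, gj, hj, ij
  2-simplices (12): adi, aei, bdh, bdi, beh, bei, bgh, bgj, bhj, bij, cef, ghj
  3-simplices (1): bghj

so the chain groups are C_0 ≅ Z^10, C_1 ≅ Z^22, C_2 ≅ Z^12, C_3 ≅ Z^1.

∂_1: C_1 → C_0 sends each edge [p,q] (with p < q) to q − p. For instance
  ∂cg = g − c.
The 10×22 boundary matrix has rank 9 and Smith normal form diag(1,1,1,1,1,1,1,1,1).

Boundary ∂_2: C_2 → C_1 acts by ∂[p,q,r] = [q,r] − [p,r] + [p,q]. For instance
  ∂adi = di − ai + ad,
  ∂bgj = gj − bj + bg.
As a 22×12 matrix over Z this has rank 11, with invariant factors (1,1,1,1,1,1,1,1,1,1,1).

∂_3: C_3 → C_2 sends each 3-simplex σ to the alternating sum Σ_i (−1)^i (σ with its i-th vertex removed). For instance
  ∂bghj = ghj − bhj + bgj − bgh.
This gives a 12×1 integer matrix of rank 1; reducing to Smith normal form yields diagonal entries (1).

Now H_k = ker ∂_k / im ∂_{k+1}, so:

  H_0: rank C_0 − rank ∂_1 = 10 − 9 = 1, and the invariant factors of ∂_1 are all 1, so H_0 = Z.
  H_1: rank ker ∂_1 − rank ∂_2 = (22 − 9) − 11 = 2, and the invariant factors of ∂_2 are all 1, so H_1 = Z^2.
  H_2: rank ker ∂_2 − rank ∂_3 = (12 − 11) − 1 = 0, and the invariant factors of ∂_3 are all 1, so H_2 = 0.
  H_3: rank ker ∂_3 − rank ∂_4 = (1 − 1) − 0 = 0, and there is no ∂_4, so H_3 = 0.

H_0 = Z,  H_1 = Z^2,  H_2 = 0,  H_3 = 0.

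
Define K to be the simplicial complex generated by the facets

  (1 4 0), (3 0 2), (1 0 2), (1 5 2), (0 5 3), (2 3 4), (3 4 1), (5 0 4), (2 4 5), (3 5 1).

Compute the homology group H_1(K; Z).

H_1 ≅ Z/2.

K has 6 vertices, 15 edges, 10 triangles.
rank ∂_1 = 5, rank ∂_2 = 10 ⇒ b_1 = 15 − 5 − 10 = 0; ∂_2 has invariant factor(s) [2] giving torsion. So H_1 = Z/2.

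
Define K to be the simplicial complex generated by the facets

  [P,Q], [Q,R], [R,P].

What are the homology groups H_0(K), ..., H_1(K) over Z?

Order the vertices as P < Q < R. Listing each simplex with vertices in this order, K has dimension 1 with simplices:

  0-simplices (3): P, Q, R
  1-simplices (3): PQ, PR, QR

giving chain groups C_0 ≅ Z^3, C_1 ≅ Z^3.

Boundary ∂_1: C_1 → C_0 sends each edge [p,q] (with p < q) to q − p. For instance
  ∂PR = R − P.
As a 3×3 matrix over Z this has rank 2, with invariant factors (1,1).

Now H_k = ker ∂_k / im ∂_{k+1}, so:

  H_0: rank C_0 − rank ∂_1 = 3 − 2 = 1, and the invariant factors of ∂_1 are all 1, so H_0 = Z.
  H_1: rank ker ∂_1 − rank ∂_2 = (3 − 2) − 0 = 1, and there is no ∂_2, so H_1 = Z.

As a check, the Euler characteristic is 3 − 3 = 0, which agrees with 1 − 1 = 0.
(K is a triangulation of the circle S^1.)

H_0 ≅ Z,  H_1 ≅ Z.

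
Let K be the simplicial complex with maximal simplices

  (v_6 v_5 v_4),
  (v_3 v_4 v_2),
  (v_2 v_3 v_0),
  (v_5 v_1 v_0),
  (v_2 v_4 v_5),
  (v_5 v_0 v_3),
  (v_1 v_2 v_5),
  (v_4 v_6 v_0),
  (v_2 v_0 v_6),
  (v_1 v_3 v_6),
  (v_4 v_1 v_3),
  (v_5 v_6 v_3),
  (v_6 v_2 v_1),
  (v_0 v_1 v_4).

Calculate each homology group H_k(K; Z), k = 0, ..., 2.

H_0 ≅ Z,  H_1 ≅ Z^2,  H_2 ≅ Z.

Fix the vertex order v_0 < v_1 < v_2 < v_3 < v_4 < v_5 < v_6 and write every simplex with vertices in increasing order. Then dim K = 2 and the simplices of K are:

  0-simplices (7): [v_0], [v_1], [v_2], [v_3], [v_4], [v_5], [v_6]
  1-simplices (21): (21 of them)
  2-simplices (14): (14 of them)

so the chain groups are C_0 ≅ Z^7, C_1 ≅ Z^21, C_2 ≅ Z^14.

Boundary ∂_1: C_1 → C_0 sends each edge [p,q] (with p < q) to q − p. For instance
  ∂[v_3,v_4] = [v_4] − [v_3].
As a 7×21 matrix over Z this has rank 6, with invariant factors (1,1,1,1,1,1).

Boundary ∂_2: C_2 → C_1 acts by ∂[p,q,r] = [q,r] − [p,r] + [p,q]. For instance
  ∂[v_1,v_2,v_6] = [v_2,v_6] − [v_1,v_6] + [v_1,v_2],
  ∂[v_2,v_3,v_4] = [v_3,v_4] − [v_2,v_4] + [v_2,v_3].
This gives a 21×14 integer matrix of rank 13; reducing to Smith normal form yields diagonal entries (1,1,1,1,1,1,1,1,1,1,1,1,1).

Computing H_k = (kernel of ∂_k) / (image of ∂_{k+1}):

  H_0: rank C_0 − rank ∂_1 = 7 − 6 = 1, and the invariant factors of ∂_1 are all 1, so H_0 = Z.
  H_1: rank ker ∂_1 − rank ∂_2 = (21 − 6) − 13 = 2, and the invariant factors of ∂_2 are all 1, so H_1 = Z^2.
  H_2: rank ker ∂_2 − rank ∂_3 = (14 − 13) − 0 = 1, and there is no ∂_3, so H_2 = Z.

(K is a triangulation of the torus T^2.)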